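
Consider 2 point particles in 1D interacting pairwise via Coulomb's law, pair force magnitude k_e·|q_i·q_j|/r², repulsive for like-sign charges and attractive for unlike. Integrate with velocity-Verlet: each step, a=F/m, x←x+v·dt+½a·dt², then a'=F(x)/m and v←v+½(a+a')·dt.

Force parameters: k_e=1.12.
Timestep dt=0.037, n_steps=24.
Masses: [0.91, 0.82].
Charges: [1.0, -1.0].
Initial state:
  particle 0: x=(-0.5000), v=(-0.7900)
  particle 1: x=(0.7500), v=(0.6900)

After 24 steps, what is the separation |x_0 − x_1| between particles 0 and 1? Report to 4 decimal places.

step 0: x0=(-0.5000) x1=(0.7500)
step 1: x0=(-0.5287) x1=(0.7749)
step 2: x0=(-0.5564) x1=(0.7988)
step 3: x0=(-0.5832) x1=(0.8216)
step 4: x0=(-0.6091) x1=(0.8434)
step 5: x0=(-0.6342) x1=(0.8644)
step 6: x0=(-0.6586) x1=(0.8846)
step 7: x0=(-0.6823) x1=(0.9039)
step 8: x0=(-0.7053) x1=(0.9225)
step 9: x0=(-0.7276) x1=(0.9405)
step 10: x0=(-0.7494) x1=(0.9577)
step 11: x0=(-0.7706) x1=(0.9743)
step 12: x0=(-0.7912) x1=(0.9903)
step 13: x0=(-0.8113) x1=(1.0057)
step 14: x0=(-0.8309) x1=(1.0205)
step 15: x0=(-0.8500) x1=(1.0348)
step 16: x0=(-0.8686) x1=(1.0486)
step 17: x0=(-0.8868) x1=(1.0618)
step 18: x0=(-0.9045) x1=(1.0746)
step 19: x0=(-0.9218) x1=(1.0868)
step 20: x0=(-0.9387) x1=(1.0987)
step 21: x0=(-0.9551) x1=(1.1100)
step 22: x0=(-0.9712) x1=(1.1209)
step 23: x0=(-0.9869) x1=(1.1314)
step 24: x0=(-1.0022) x1=(1.1415)

2.1437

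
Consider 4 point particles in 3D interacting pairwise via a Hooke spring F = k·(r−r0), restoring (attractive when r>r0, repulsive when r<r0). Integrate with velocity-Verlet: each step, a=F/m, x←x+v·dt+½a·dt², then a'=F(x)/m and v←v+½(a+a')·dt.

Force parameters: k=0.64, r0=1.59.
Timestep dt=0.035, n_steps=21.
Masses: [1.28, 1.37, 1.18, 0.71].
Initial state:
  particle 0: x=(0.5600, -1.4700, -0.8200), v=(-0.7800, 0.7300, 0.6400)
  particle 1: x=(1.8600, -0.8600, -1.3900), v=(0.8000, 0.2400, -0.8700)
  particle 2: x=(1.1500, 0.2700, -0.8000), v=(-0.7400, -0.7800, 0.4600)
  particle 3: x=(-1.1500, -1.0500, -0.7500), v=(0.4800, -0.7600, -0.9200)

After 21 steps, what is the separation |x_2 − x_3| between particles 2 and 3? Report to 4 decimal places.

step 0: x0=(0.5600, -1.4700, -0.8200) x1=(1.8600, -0.8600, -1.3900) x2=(1.1500, 0.2700, -0.8000) x3=(-1.1500, -1.0500, -0.7500)
step 1: x0=(0.5327, -1.4444, -0.7976) x1=(1.8876, -0.8517, -1.4204) x2=(1.1237, 0.2425, -0.7839) x3=(-1.1318, -1.0763, -0.7824)
step 2: x0=(0.5053, -1.4186, -0.7752) x1=(1.9144, -0.8434, -1.4506) x2=(1.0968, 0.2145, -0.7677) x3=(-1.1109, -1.1019, -0.8151)
step 3: x0=(0.4780, -1.3927, -0.7528) x1=(1.9404, -0.8353, -1.4807) x2=(1.0693, 0.1862, -0.7516) x3=(-1.0873, -1.1268, -0.8482)
step 4: x0=(0.4507, -1.3668, -0.7304) x1=(1.9654, -0.8273, -1.5105) x2=(1.0412, 0.1576, -0.7354) x3=(-1.0613, -1.1511, -0.8815)
step 5: x0=(0.4237, -1.3408, -0.7081) x1=(1.9895, -0.8195, -1.5402) x2=(1.0125, 0.1286, -0.7192) x3=(-1.0328, -1.1746, -0.9152)
step 6: x0=(0.3968, -1.3147, -0.6859) x1=(2.0127, -0.8118, -1.5696) x2=(0.9834, 0.0993, -0.7032) x3=(-1.0020, -1.1974, -0.9491)
step 7: x0=(0.3701, -1.2887, -0.6637) x1=(2.0348, -0.8042, -1.5987) x2=(0.9539, 0.0697, -0.6871) x3=(-0.9691, -1.2196, -0.9833)
step 8: x0=(0.3438, -1.2627, -0.6416) x1=(2.0559, -0.7968, -1.6276) x2=(0.9240, 0.0399, -0.6712) x3=(-0.9341, -1.2410, -1.0177)
step 9: x0=(0.3178, -1.2366, -0.6196) x1=(2.0759, -0.7895, -1.6561) x2=(0.8938, 0.0099, -0.6554) x3=(-0.8971, -1.2618, -1.0525)
step 10: x0=(0.2921, -1.2107, -0.5977) x1=(2.0948, -0.7824, -1.6842) x2=(0.8635, -0.0202, -0.6397) x3=(-0.8584, -1.2819, -1.0876)
step 11: x0=(0.2669, -1.1848, -0.5759) x1=(2.1126, -0.7754, -1.7120) x2=(0.8329, -0.0505, -0.6241) x3=(-0.8178, -1.3014, -1.1230)
step 12: x0=(0.2421, -1.1590, -0.5541) x1=(2.1291, -0.7686, -1.7393) x2=(0.8024, -0.0808, -0.6088) x3=(-0.7757, -1.3204, -1.1587)
step 13: x0=(0.2178, -1.1333, -0.5325) x1=(2.1445, -0.7620, -1.7662) x2=(0.7718, -0.1112, -0.5937) x3=(-0.7319, -1.3387, -1.1949)
step 14: x0=(0.1939, -1.1077, -0.5109) x1=(2.1585, -0.7555, -1.7926) x2=(0.7413, -0.1416, -0.5788) x3=(-0.6867, -1.3566, -1.2314)
step 15: x0=(0.1704, -1.0822, -0.4894) x1=(2.1713, -0.7492, -1.8185) x2=(0.7109, -0.1719, -0.5642) x3=(-0.6401, -1.3740, -1.2684)
step 16: x0=(0.1474, -1.0569, -0.4680) x1=(2.1828, -0.7430, -1.8438) x2=(0.6808, -0.2022, -0.5498) x3=(-0.5922, -1.3909, -1.3058)
step 17: x0=(0.1248, -1.0318, -0.4466) x1=(2.1930, -0.7370, -1.8685) x2=(0.6509, -0.2324, -0.5358) x3=(-0.5429, -1.4074, -1.3437)
step 18: x0=(0.1026, -1.0068, -0.4254) x1=(2.2018, -0.7311, -1.8926) x2=(0.6214, -0.2624, -0.5221) x3=(-0.4923, -1.4236, -1.3821)
step 19: x0=(0.0808, -0.9820, -0.4043) x1=(2.2093, -0.7254, -1.9161) x2=(0.5924, -0.2922, -0.5087) x3=(-0.4405, -1.4394, -1.4209)
step 20: x0=(0.0593, -0.9574, -0.3833) x1=(2.2153, -0.7199, -1.9389) x2=(0.5638, -0.3218, -0.4957) x3=(-0.3874, -1.4549, -1.4602)
step 21: x0=(0.0382, -0.9330, -0.3624) x1=(2.2200, -0.7146, -1.9609) x2=(0.5358, -0.3512, -0.4832) x3=(-0.3332, -1.4701, -1.4999)

1.7438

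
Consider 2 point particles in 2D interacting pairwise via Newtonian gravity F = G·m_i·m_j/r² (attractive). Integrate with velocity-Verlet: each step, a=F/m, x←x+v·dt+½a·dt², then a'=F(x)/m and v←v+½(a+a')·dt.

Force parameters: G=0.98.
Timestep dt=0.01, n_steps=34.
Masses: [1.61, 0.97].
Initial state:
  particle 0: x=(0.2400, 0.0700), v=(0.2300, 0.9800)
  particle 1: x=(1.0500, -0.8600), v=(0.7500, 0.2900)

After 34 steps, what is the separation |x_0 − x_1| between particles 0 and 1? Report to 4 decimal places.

step 0: x0=(0.2400, 0.0700) x1=(1.0500, -0.8600)
step 1: x0=(0.2423, 0.0798) x1=(1.0575, -0.8571)
step 2: x0=(0.2447, 0.0895) x1=(1.0649, -0.8540)
step 3: x0=(0.2471, 0.0992) x1=(1.0722, -0.8510)
step 4: x0=(0.2495, 0.1088) x1=(1.0795, -0.8478)
step 5: x0=(0.2520, 0.1184) x1=(1.0867, -0.8445)
step 6: x0=(0.2545, 0.1280) x1=(1.0938, -0.8412)
step 7: x0=(0.2571, 0.1375) x1=(1.1009, -0.8378)
step 8: x0=(0.2597, 0.1469) x1=(1.1079, -0.8344)
step 9: x0=(0.2623, 0.1564) x1=(1.1148, -0.8308)
step 10: x0=(0.2650, 0.1657) x1=(1.1217, -0.8272)
step 11: x0=(0.2677, 0.1751) x1=(1.1286, -0.8236)
step 12: x0=(0.2704, 0.1844) x1=(1.1353, -0.8198)
step 13: x0=(0.2732, 0.1936) x1=(1.1421, -0.8160)
step 14: x0=(0.2760, 0.2028) x1=(1.1487, -0.8122)
step 15: x0=(0.2788, 0.2120) x1=(1.1553, -0.8082)
step 16: x0=(0.2817, 0.2211) x1=(1.1619, -0.8042)
step 17: x0=(0.2846, 0.2302) x1=(1.1683, -0.8001)
step 18: x0=(0.2876, 0.2393) x1=(1.1748, -0.7960)
step 19: x0=(0.2905, 0.2483) x1=(1.1812, -0.7918)
step 20: x0=(0.2935, 0.2573) x1=(1.1875, -0.7875)
step 21: x0=(0.2966, 0.2662) x1=(1.1937, -0.7832)
step 22: x0=(0.2997, 0.2751) x1=(1.1999, -0.7788)
step 23: x0=(0.3028, 0.2840) x1=(1.2061, -0.7744)
step 24: x0=(0.3059, 0.2928) x1=(1.2122, -0.7698)
step 25: x0=(0.3091, 0.3016) x1=(1.2183, -0.7653)
step 26: x0=(0.3123, 0.3103) x1=(1.2243, -0.7606)
step 27: x0=(0.3155, 0.3191) x1=(1.2302, -0.7559)
step 28: x0=(0.3188, 0.3277) x1=(1.2361, -0.7512)
step 29: x0=(0.3221, 0.3364) x1=(1.2420, -0.7463)
step 30: x0=(0.3254, 0.3450) x1=(1.2478, -0.7415)
step 31: x0=(0.3288, 0.3536) x1=(1.2535, -0.7365)
step 32: x0=(0.3322, 0.3621) x1=(1.2592, -0.7315)
step 33: x0=(0.3356, 0.3706) x1=(1.2649, -0.7265)
step 34: x0=(0.3390, 0.3791) x1=(1.2704, -0.7213)

1.4417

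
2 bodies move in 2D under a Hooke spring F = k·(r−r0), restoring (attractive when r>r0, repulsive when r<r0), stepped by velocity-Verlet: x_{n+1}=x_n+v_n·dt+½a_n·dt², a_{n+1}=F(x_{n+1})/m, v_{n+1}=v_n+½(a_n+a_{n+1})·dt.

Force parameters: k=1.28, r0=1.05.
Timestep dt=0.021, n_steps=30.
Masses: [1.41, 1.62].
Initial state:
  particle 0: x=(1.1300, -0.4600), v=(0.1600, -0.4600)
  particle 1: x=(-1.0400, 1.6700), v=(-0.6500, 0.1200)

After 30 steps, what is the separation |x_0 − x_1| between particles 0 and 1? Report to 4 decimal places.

2.9609

step 0: x0=(1.1300, -0.4600) x1=(-1.0400, 1.6700)
step 1: x0=(1.1331, -0.4694) x1=(-1.0534, 1.6723)
step 2: x0=(1.1356, -0.4782) x1=(-1.0663, 1.6741)
step 3: x0=(1.1375, -0.4864) x1=(-1.0787, 1.6754)
step 4: x0=(1.1388, -0.4941) x1=(-1.0906, 1.6762)
step 5: x0=(1.1396, -0.5012) x1=(-1.1020, 1.6764)
step 6: x0=(1.1397, -0.5078) x1=(-1.1128, 1.6762)
step 7: x0=(1.1393, -0.5137) x1=(-1.1231, 1.6755)
step 8: x0=(1.1382, -0.5191) x1=(-1.1329, 1.6743)
step 9: x0=(1.1365, -0.5238) x1=(-1.1422, 1.6726)
step 10: x0=(1.1343, -0.5280) x1=(-1.1510, 1.6703)
step 11: x0=(1.1314, -0.5316) x1=(-1.1592, 1.6676)
step 12: x0=(1.1279, -0.5346) x1=(-1.1669, 1.6643)
step 13: x0=(1.1238, -0.5370) x1=(-1.1740, 1.6605)
step 14: x0=(1.1190, -0.5389) x1=(-1.1806, 1.6562)
step 15: x0=(1.1137, -0.5401) x1=(-1.1867, 1.6514)
step 16: x0=(1.1077, -0.5407) x1=(-1.1922, 1.6461)
step 17: x0=(1.1011, -0.5408) x1=(-1.1972, 1.6402)
step 18: x0=(1.0939, -0.5403) x1=(-1.2017, 1.6339)
step 19: x0=(1.0861, -0.5392) x1=(-1.2056, 1.6271)
step 20: x0=(1.0777, -0.5375) x1=(-1.2090, 1.6197)
step 21: x0=(1.0687, -0.5353) x1=(-1.2119, 1.6119)
step 22: x0=(1.0591, -0.5324) x1=(-1.2142, 1.6035)
step 23: x0=(1.0488, -0.5290) x1=(-1.2160, 1.5947)
step 24: x0=(1.0380, -0.5251) x1=(-1.2173, 1.5853)
step 25: x0=(1.0265, -0.5206) x1=(-1.2181, 1.5755)
step 26: x0=(1.0145, -0.5155) x1=(-1.2183, 1.5652)
step 27: x0=(1.0019, -0.5099) x1=(-1.2181, 1.5545)
step 28: x0=(0.9887, -0.5037) x1=(-1.2173, 1.5432)
step 29: x0=(0.9749, -0.4971) x1=(-1.2161, 1.5315)
step 30: x0=(0.9606, -0.4898) x1=(-1.2143, 1.5193)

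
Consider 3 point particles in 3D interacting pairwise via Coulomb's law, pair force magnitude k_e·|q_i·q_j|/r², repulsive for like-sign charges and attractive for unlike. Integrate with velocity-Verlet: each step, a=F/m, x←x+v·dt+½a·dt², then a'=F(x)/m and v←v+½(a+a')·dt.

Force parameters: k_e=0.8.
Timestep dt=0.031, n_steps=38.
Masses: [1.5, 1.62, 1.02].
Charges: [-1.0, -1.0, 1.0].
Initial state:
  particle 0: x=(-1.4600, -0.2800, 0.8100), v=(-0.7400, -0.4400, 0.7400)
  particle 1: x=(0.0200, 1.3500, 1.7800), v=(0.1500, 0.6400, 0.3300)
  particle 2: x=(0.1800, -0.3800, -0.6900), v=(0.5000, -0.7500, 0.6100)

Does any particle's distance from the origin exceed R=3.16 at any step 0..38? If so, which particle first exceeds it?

no

step 0: x0=(-1.4600, -0.2800, 0.8100) x1=(0.0200, 1.3500, 1.7800) x2=(0.1800, -0.3800, -0.6900)
step 1: x0=(-1.4829, -0.2937, 0.8329) x1=(0.0247, 1.3699, 1.7902) x2=(0.1954, -0.4032, -0.6710)
step 2: x0=(-1.5058, -0.3074, 0.8557) x1=(0.0294, 1.3897, 1.8004) x2=(0.2108, -0.4264, -0.6518)
step 3: x0=(-1.5287, -0.3212, 0.8784) x1=(0.0342, 1.4096, 1.8106) x2=(0.2260, -0.4495, -0.6325)
step 4: x0=(-1.5516, -0.3351, 0.9010) x1=(0.0390, 1.4296, 1.8208) x2=(0.2411, -0.4726, -0.6131)
step 5: x0=(-1.5744, -0.3490, 0.9235) x1=(0.0439, 1.4495, 1.8310) x2=(0.2561, -0.4956, -0.5934)
step 6: x0=(-1.5973, -0.3630, 0.9459) x1=(0.0488, 1.4695, 1.8412) x2=(0.2710, -0.5185, -0.5737)
step 7: x0=(-1.6201, -0.3770, 0.9682) x1=(0.0538, 1.4894, 1.8513) x2=(0.2857, -0.5414, -0.5537)
step 8: x0=(-1.6428, -0.3911, 0.9905) x1=(0.0588, 1.5094, 1.8615) x2=(0.3004, -0.5642, -0.5337)
step 9: x0=(-1.6656, -0.4052, 1.0127) x1=(0.0639, 1.5294, 1.8716) x2=(0.3150, -0.5870, -0.5135)
step 10: x0=(-1.6883, -0.4194, 1.0348) x1=(0.0690, 1.5495, 1.8817) x2=(0.3295, -0.6097, -0.4932)
step 11: x0=(-1.7110, -0.4337, 1.0569) x1=(0.0741, 1.5695, 1.8918) x2=(0.3438, -0.6324, -0.4728)
step 12: x0=(-1.7337, -0.4480, 1.0789) x1=(0.0793, 1.5896, 1.9019) x2=(0.3581, -0.6550, -0.4522)
step 13: x0=(-1.7564, -0.4624, 1.1008) x1=(0.0846, 1.6096, 1.9119) x2=(0.3723, -0.6775, -0.4316)
step 14: x0=(-1.7791, -0.4768, 1.1226) x1=(0.0898, 1.6297, 1.9220) x2=(0.3864, -0.7000, -0.4108)
step 15: x0=(-1.8017, -0.4912, 1.1445) x1=(0.0951, 1.6498, 1.9320) x2=(0.4004, -0.7224, -0.3899)
step 16: x0=(-1.8243, -0.5057, 1.1662) x1=(0.1005, 1.6699, 1.9420) x2=(0.4143, -0.7448, -0.3689)
step 17: x0=(-1.8469, -0.5203, 1.1879) x1=(0.1059, 1.6900, 1.9520) x2=(0.4281, -0.7671, -0.3478)
step 18: x0=(-1.8695, -0.5349, 1.2095) x1=(0.1113, 1.7101, 1.9620) x2=(0.4418, -0.7894, -0.3266)
step 19: x0=(-1.8920, -0.5495, 1.2311) x1=(0.1168, 1.7302, 1.9720) x2=(0.4555, -0.8116, -0.3053)
step 20: x0=(-1.9146, -0.5642, 1.2527) x1=(0.1223, 1.7503, 1.9820) x2=(0.4690, -0.8337, -0.2839)
step 21: x0=(-1.9371, -0.5790, 1.2742) x1=(0.1278, 1.7704, 1.9919) x2=(0.4825, -0.8558, -0.2624)
step 22: x0=(-1.9596, -0.5937, 1.2957) x1=(0.1334, 1.7905, 2.0018) x2=(0.4959, -0.8778, -0.2409)
step 23: x0=(-1.9820, -0.6086, 1.3171) x1=(0.1390, 1.8107, 2.0117) x2=(0.5092, -0.8998, -0.2192)
step 24: x0=(-2.0045, -0.6234, 1.3384) x1=(0.1446, 1.8308, 2.0216) x2=(0.5224, -0.9217, -0.1975)
step 25: x0=(-2.0269, -0.6383, 1.3598) x1=(0.1503, 1.8509, 2.0315) x2=(0.5356, -0.9436, -0.1757)
step 26: x0=(-2.0493, -0.6533, 1.3811) x1=(0.1559, 1.8711, 2.0414) x2=(0.5486, -0.9654, -0.1538)
step 27: x0=(-2.0717, -0.6682, 1.4023) x1=(0.1617, 1.8912, 2.0512) x2=(0.5616, -0.9872, -0.1318)
step 28: x0=(-2.0941, -0.6832, 1.4236) x1=(0.1674, 1.9113, 2.0611) x2=(0.5746, -1.0089, -0.1097)
step 29: x0=(-2.1164, -0.6983, 1.4448) x1=(0.1732, 1.9315, 2.0709) x2=(0.5874, -1.0305, -0.0876)
step 30: x0=(-2.1388, -0.7134, 1.4659) x1=(0.1790, 1.9516, 2.0807) x2=(0.6002, -1.0521, -0.0654)
step 31: x0=(-2.1611, -0.7285, 1.4870) x1=(0.1848, 1.9717, 2.0905) x2=(0.6129, -1.0737, -0.0431)
step 32: x0=(-2.1834, -0.7437, 1.5081) x1=(0.1907, 1.9919, 2.1003) x2=(0.6255, -1.0952, -0.0208)
step 33: x0=(-2.2057, -0.7588, 1.5292) x1=(0.1966, 2.0120, 2.1101) x2=(0.6381, -1.1166, 0.0016)
step 34: x0=(-2.2279, -0.7741, 1.5502) x1=(0.2025, 2.0321, 2.1198) x2=(0.6505, -1.1380, 0.0240)
step 35: x0=(-2.2502, -0.7893, 1.5712) x1=(0.2085, 2.0523, 2.1296) x2=(0.6630, -1.1593, 0.0466)
step 36: x0=(-2.2724, -0.8046, 1.5922) x1=(0.2144, 2.0724, 2.1393) x2=(0.6753, -1.1806, 0.0691)
step 37: x0=(-2.2946, -0.8199, 1.6132) x1=(0.2204, 2.0925, 2.1490) x2=(0.6876, -1.2019, 0.0918)
step 38: x0=(-2.3168, -0.8353, 1.6341) x1=(0.2264, 2.1127, 2.1587) x2=(0.6998, -1.2231, 0.1145)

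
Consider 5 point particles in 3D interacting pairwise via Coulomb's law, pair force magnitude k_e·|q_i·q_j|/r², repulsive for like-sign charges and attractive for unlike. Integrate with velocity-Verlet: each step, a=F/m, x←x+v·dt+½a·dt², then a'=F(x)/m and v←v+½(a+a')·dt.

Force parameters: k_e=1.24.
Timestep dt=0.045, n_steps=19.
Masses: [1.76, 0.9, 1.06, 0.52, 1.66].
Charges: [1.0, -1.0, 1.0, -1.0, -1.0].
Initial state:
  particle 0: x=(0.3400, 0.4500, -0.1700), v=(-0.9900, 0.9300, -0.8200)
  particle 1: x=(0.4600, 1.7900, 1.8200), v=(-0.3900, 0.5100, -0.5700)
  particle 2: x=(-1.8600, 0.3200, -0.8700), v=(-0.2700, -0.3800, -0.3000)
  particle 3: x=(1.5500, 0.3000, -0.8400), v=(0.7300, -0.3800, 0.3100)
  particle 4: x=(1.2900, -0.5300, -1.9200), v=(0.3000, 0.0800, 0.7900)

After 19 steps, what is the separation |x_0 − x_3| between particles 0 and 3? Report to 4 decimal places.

2.6151

step 0: x0=(0.3400, 0.4500, -0.1700) x1=(0.4600, 1.7900, 1.8200) x2=(-1.8600, 0.3200, -0.8700) x3=(1.5500, 0.3000, -0.8400) x4=(1.2900, -0.5300, -1.9200)
step 1: x0=(0.2960, 0.4918, -0.2070) x1=(0.4423, 1.8129, 1.7943) x2=(-1.8721, 0.3029, -0.8835) x3=(1.5819, 0.2837, -0.8247) x4=(1.3033, -0.5266, -1.8846)
step 2: x0=(0.2530, 0.5336, -0.2443) x1=(0.4244, 1.8356, 1.7683) x2=(-1.8842, 0.2858, -0.8972) x3=(1.6120, 0.2690, -0.8067) x4=(1.3162, -0.5235, -1.8497)
step 3: x0=(0.2110, 0.5752, -0.2818) x1=(0.4062, 1.8582, 1.7421) x2=(-1.8962, 0.2686, -0.9109) x3=(1.6404, 0.2561, -0.7862) x4=(1.3287, -0.5208, -1.8152)
step 4: x0=(0.1699, 0.6168, -0.3193) x1=(0.3877, 1.8807, 1.7158) x2=(-1.9083, 0.2514, -0.9246) x3=(1.6675, 0.2450, -0.7633) x4=(1.3407, -0.5184, -1.7812)
step 5: x0=(0.1299, 0.6582, -0.3570) x1=(0.3689, 1.9031, 1.6892) x2=(-1.9203, 0.2341, -0.9385) x3=(1.6933, 0.2357, -0.7381) x4=(1.3522, -0.5164, -1.7477)
step 6: x0=(0.0908, 0.6996, -0.3946) x1=(0.3498, 1.9253, 1.6624) x2=(-1.9323, 0.2168, -0.9524) x3=(1.7181, 0.2283, -0.7106) x4=(1.3631, -0.5148, -1.7148)
step 7: x0=(0.0527, 0.7408, -0.4322) x1=(0.3304, 1.9475, 1.6354) x2=(-1.9444, 0.1993, -0.9663) x3=(1.7419, 0.2227, -0.6810) x4=(1.3736, -0.5135, -1.6823)
step 8: x0=(0.0155, 0.7820, -0.4697) x1=(0.3107, 1.9695, 1.6082) x2=(-1.9564, 0.1818, -0.9803) x3=(1.7649, 0.2189, -0.6494) x4=(1.3835, -0.5126, -1.6504)
step 9: x0=(-0.0208, 0.8231, -0.5072) x1=(0.2906, 1.9915, 1.5807) x2=(-1.9686, 0.1641, -0.9944) x3=(1.7874, 0.2169, -0.6157) x4=(1.3929, -0.5120, -1.6191)
step 10: x0=(-0.0562, 0.8641, -0.5445) x1=(0.2702, 2.0134, 1.5530) x2=(-1.9807, 0.1464, -1.0085) x3=(1.8093, 0.2166, -0.5802) x4=(1.4017, -0.5118, -1.5884)
step 11: x0=(-0.0908, 0.9050, -0.5817) x1=(0.2495, 2.0353, 1.5251) x2=(-1.9930, 0.1285, -1.0226) x3=(1.8308, 0.2181, -0.5427) x4=(1.4100, -0.5119, -1.5583)
step 12: x0=(-0.1246, 0.9459, -0.6187) x1=(0.2284, 2.0571, 1.4969) x2=(-2.0052, 0.1104, -1.0367) x3=(1.8521, 0.2211, -0.5036) x4=(1.4177, -0.5123, -1.5287)
step 13: x0=(-0.1575, 0.9867, -0.6556) x1=(0.2069, 2.0788, 1.4685) x2=(-2.0175, 0.0922, -1.0509) x3=(1.8731, 0.2258, -0.4627) x4=(1.4248, -0.5131, -1.4998)
step 14: x0=(-0.1897, 1.0275, -0.6922) x1=(0.1851, 2.1005, 1.4398) x2=(-2.0299, 0.0738, -1.0650) x3=(1.8941, 0.2320, -0.4203) x4=(1.4314, -0.5142, -1.4714)
step 15: x0=(-0.2211, 1.0683, -0.7286) x1=(0.1629, 2.1222, 1.4109) x2=(-2.0423, 0.0552, -1.0792) x3=(1.9149, 0.2396, -0.3763) x4=(1.4374, -0.5156, -1.4436)
step 16: x0=(-0.2518, 1.1091, -0.7647) x1=(0.1403, 2.1438, 1.3818) x2=(-2.0548, 0.0364, -1.0933) x3=(1.9358, 0.2486, -0.3309) x4=(1.4429, -0.5172, -1.4164)
step 17: x0=(-0.2818, 1.1500, -0.8006) x1=(0.1172, 2.1654, 1.3523) x2=(-2.0673, 0.0174, -1.1074) x3=(1.9568, 0.2589, -0.2842) x4=(1.4478, -0.5192, -1.3898)
step 18: x0=(-0.3111, 1.1908, -0.8363) x1=(0.0938, 2.1870, 1.3226) x2=(-2.0798, -0.0018, -1.1215) x3=(1.9778, 0.2703, -0.2361) x4=(1.4523, -0.5214, -1.3636)
step 19: x0=(-0.3397, 1.2317, -0.8717) x1=(0.0700, 2.2086, 1.2926) x2=(-2.0923, -0.0213, -1.1355) x3=(1.9990, 0.2830, -0.1868) x4=(1.4562, -0.5239, -1.3381)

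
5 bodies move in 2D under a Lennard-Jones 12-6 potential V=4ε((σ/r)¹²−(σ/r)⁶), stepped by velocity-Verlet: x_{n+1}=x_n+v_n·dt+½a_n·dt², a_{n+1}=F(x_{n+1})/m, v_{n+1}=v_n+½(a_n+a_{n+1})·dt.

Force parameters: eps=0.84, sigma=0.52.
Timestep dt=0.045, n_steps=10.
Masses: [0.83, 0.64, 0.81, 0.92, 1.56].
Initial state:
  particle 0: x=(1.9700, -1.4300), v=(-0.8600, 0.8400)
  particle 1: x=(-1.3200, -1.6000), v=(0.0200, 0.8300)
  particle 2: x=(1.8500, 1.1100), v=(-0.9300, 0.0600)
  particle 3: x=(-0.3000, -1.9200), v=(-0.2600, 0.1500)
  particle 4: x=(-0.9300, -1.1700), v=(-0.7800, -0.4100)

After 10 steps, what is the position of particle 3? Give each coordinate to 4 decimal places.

(-0.4654, -1.8069)

step 0: x0=(1.9700, -1.4300) x1=(-1.3200, -1.6000) x2=(1.8500, 1.1100) x3=(-0.3000, -1.9200) x4=(-0.9300, -1.1700)
step 1: x0=(1.9313, -1.3922) x1=(-1.3194, -1.5635) x2=(1.8081, 1.1127) x3=(-0.3123, -1.9128) x4=(-0.9647, -1.1884)
step 2: x0=(1.8926, -1.3544) x1=(-1.4146, -1.6293) x2=(1.7663, 1.1154) x3=(-0.3257, -1.9047) x4=(-0.9593, -1.1653)
step 3: x0=(1.8539, -1.3166) x1=(-1.5007, -1.6865) x2=(1.7244, 1.1181) x3=(-0.3402, -1.8957) x4=(-0.9571, -1.1463)
step 4: x0=(1.8152, -1.2788) x1=(-1.5817, -1.7393) x2=(1.6826, 1.1208) x3=(-0.3556, -1.8859) x4=(-0.9564, -1.1296)
step 5: x0=(1.7765, -1.2410) x1=(-1.6604, -1.7899) x2=(1.6407, 1.1235) x3=(-0.3718, -1.8752) x4=(-0.9561, -1.1142)
step 6: x0=(1.7377, -1.2032) x1=(-1.7378, -1.8396) x2=(1.5989, 1.1262) x3=(-0.3889, -1.8636) x4=(-0.9559, -1.0998)
step 7: x0=(1.6990, -1.1654) x1=(-1.8146, -1.8888) x2=(1.5570, 1.1288) x3=(-0.4068, -1.8511) x4=(-0.9555, -1.0862)
step 8: x0=(1.6603, -1.1276) x1=(-1.8909, -1.9377) x2=(1.5152, 1.1315) x3=(-0.4254, -1.8375) x4=(-0.9548, -1.0732)
step 9: x0=(1.6215, -1.0898) x1=(-1.9670, -1.9865) x2=(1.4733, 1.1342) x3=(-0.4450, -1.8228) x4=(-0.9536, -1.0610)
step 10: x0=(1.5828, -1.0519) x1=(-2.0429, -2.0351) x2=(1.4315, 1.1369) x3=(-0.4654, -1.8069) x4=(-0.9521, -1.0496)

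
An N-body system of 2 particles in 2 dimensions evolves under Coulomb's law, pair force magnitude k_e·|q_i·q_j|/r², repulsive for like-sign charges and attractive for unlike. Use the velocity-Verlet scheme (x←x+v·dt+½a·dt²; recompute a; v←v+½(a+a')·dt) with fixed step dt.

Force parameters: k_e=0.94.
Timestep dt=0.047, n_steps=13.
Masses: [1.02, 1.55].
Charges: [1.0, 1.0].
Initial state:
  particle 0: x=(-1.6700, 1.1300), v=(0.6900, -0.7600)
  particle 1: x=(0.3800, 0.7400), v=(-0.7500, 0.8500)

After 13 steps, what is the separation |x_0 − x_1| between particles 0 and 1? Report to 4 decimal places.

step 0: x0=(-1.6700, 1.1300) x1=(0.3800, 0.7400)
step 1: x0=(-1.6378, 1.0943) x1=(0.3449, 0.7799)
step 2: x0=(-1.6061, 1.0587) x1=(0.3101, 0.8198)
step 3: x0=(-1.5749, 1.0232) x1=(0.2757, 0.8596)
step 4: x0=(-1.5444, 0.9877) x1=(0.2417, 0.8994)
step 5: x0=(-1.5144, 0.9523) x1=(0.2081, 0.9392)
step 6: x0=(-1.4852, 0.9168) x1=(0.1749, 0.9789)
step 7: x0=(-1.4567, 0.8814) x1=(0.1422, 1.0187)
step 8: x0=(-1.4289, 0.8458) x1=(0.1101, 1.0586)
step 9: x0=(-1.4021, 0.8102) x1=(0.0785, 1.0985)
step 10: x0=(-1.3760, 0.7744) x1=(0.0475, 1.1385)
step 11: x0=(-1.3509, 0.7383) x1=(0.0170, 1.1786)
step 12: x0=(-1.3268, 0.7019) x1=(-0.0128, 1.2190)
step 13: x0=(-1.3036, 0.6652) x1=(-0.0420, 1.2596)

1.3946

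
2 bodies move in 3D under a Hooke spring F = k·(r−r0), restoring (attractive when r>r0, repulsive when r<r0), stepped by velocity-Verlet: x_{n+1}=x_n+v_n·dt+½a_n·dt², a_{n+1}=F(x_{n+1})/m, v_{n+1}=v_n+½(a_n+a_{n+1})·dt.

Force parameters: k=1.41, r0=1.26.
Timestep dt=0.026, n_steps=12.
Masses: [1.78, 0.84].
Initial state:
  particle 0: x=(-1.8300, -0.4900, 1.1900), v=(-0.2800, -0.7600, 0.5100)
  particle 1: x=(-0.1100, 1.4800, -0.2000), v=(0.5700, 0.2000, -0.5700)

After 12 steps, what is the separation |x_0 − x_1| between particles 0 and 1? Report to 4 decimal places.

3.2541

step 0: x0=(-1.8300, -0.4900, 1.1900) x1=(-0.1100, 1.4800, -0.2000)
step 1: x0=(-1.8370, -0.5095, 1.2030) x1=(-0.0957, 1.4846, -0.2144)
step 2: x0=(-1.8435, -0.5283, 1.2157) x1=(-0.0826, 1.4878, -0.2278)
step 3: x0=(-1.8494, -0.5465, 1.2278) x1=(-0.0707, 1.4897, -0.2403)
step 4: x0=(-1.8548, -0.5641, 1.2395) x1=(-0.0599, 1.4902, -0.2518)
step 5: x0=(-1.8596, -0.5810, 1.2507) x1=(-0.0504, 1.4894, -0.2622)
step 6: x0=(-1.8638, -0.5972, 1.2614) x1=(-0.0421, 1.4871, -0.2717)
step 7: x0=(-1.8674, -0.6128, 1.2717) x1=(-0.0350, 1.4835, -0.2801)
step 8: x0=(-1.8704, -0.6277, 1.2814) x1=(-0.0292, 1.4784, -0.2875)
step 9: x0=(-1.8728, -0.6419, 1.2906) x1=(-0.0247, 1.4718, -0.2937)
step 10: x0=(-1.8747, -0.6554, 1.2993) x1=(-0.0214, 1.4638, -0.2989)
step 11: x0=(-1.8759, -0.6682, 1.3075) x1=(-0.0194, 1.4543, -0.3030)
step 12: x0=(-1.8765, -0.6804, 1.3152) x1=(-0.0187, 1.4433, -0.3059)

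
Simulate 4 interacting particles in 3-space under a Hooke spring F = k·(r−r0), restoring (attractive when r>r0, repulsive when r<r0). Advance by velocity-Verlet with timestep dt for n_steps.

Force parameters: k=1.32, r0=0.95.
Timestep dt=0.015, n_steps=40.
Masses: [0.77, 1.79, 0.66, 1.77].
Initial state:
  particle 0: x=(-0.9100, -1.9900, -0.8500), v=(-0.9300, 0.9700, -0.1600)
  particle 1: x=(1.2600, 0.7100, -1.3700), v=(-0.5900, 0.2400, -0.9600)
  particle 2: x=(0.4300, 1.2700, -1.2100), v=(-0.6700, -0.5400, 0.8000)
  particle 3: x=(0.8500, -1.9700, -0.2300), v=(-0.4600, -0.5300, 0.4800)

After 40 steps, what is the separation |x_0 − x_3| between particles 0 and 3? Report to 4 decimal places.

step 0: x0=(-0.9100, -1.9900, -0.8500) x1=(1.2600, 0.7100, -1.3700) x2=(0.4300, 1.2700, -1.2100) x3=(0.8500, -1.9700, -0.2300)
step 1: x0=(-0.9233, -1.9746, -0.8525) x1=(1.2510, 0.7133, -1.3843) x2=(0.4198, 1.2608, -1.1978) x3=(0.8430, -1.9776, -0.2229)
step 2: x0=(-0.9353, -1.9576, -0.8551) x1=(1.2417, 0.7160, -1.3984) x2=(0.4093, 1.2495, -1.1851) x3=(0.8359, -1.9845, -0.2162)
step 3: x0=(-0.9459, -1.9388, -0.8578) x1=(1.2320, 0.7180, -1.4123) x2=(0.3986, 1.2361, -1.1721) x3=(0.8286, -1.9907, -0.2098)
step 4: x0=(-0.9552, -1.9185, -0.8606) x1=(1.2221, 0.7194, -1.4260) x2=(0.3876, 1.2206, -1.1586) x3=(0.8212, -1.9962, -0.2036)
step 5: x0=(-0.9632, -1.8966, -0.8636) x1=(1.2118, 0.7202, -1.4395) x2=(0.3763, 1.2030, -1.1448) x3=(0.8136, -2.0010, -0.1978)
step 6: x0=(-0.9698, -1.8731, -0.8666) x1=(1.2012, 0.7204, -1.4528) x2=(0.3647, 1.1834, -1.1305) x3=(0.8059, -2.0051, -0.1923)
step 7: x0=(-0.9752, -1.8481, -0.8698) x1=(1.1903, 0.7200, -1.4658) x2=(0.3528, 1.1617, -1.1159) x3=(0.7980, -2.0085, -0.1871)
step 8: x0=(-0.9792, -1.8215, -0.8730) x1=(1.1791, 0.7189, -1.4787) x2=(0.3407, 1.1381, -1.1009) x3=(0.7899, -2.0111, -0.1822)
step 9: x0=(-0.9820, -1.7935, -0.8764) x1=(1.1676, 0.7173, -1.4913) x2=(0.3284, 1.1124, -1.0855) x3=(0.7817, -2.0131, -0.1776)
step 10: x0=(-0.9834, -1.7640, -0.8799) x1=(1.1557, 0.7150, -1.5037) x2=(0.3158, 1.0849, -1.0698) x3=(0.7733, -2.0143, -0.1734)
step 11: x0=(-0.9836, -1.7331, -0.8834) x1=(1.1436, 0.7121, -1.5158) x2=(0.3030, 1.0554, -1.0538) x3=(0.7648, -2.0149, -0.1695)
step 12: x0=(-0.9824, -1.7009, -0.8870) x1=(1.1311, 0.7087, -1.5278) x2=(0.2899, 1.0241, -1.0374) x3=(0.7561, -2.0147, -0.1659)
step 13: x0=(-0.9801, -1.6674, -0.8907) x1=(1.1184, 0.7046, -1.5395) x2=(0.2766, 0.9910, -1.0208) x3=(0.7472, -2.0139, -0.1626)
step 14: x0=(-0.9765, -1.6326, -0.8945) x1=(1.1053, 0.7000, -1.5509) x2=(0.2631, 0.9562, -1.0038) x3=(0.7382, -2.0123, -0.1596)
step 15: x0=(-0.9717, -1.5965, -0.8983) x1=(1.0920, 0.6947, -1.5621) x2=(0.2494, 0.9196, -0.9866) x3=(0.7291, -2.0101, -0.1570)
step 16: x0=(-0.9657, -1.5593, -0.9022) x1=(1.0784, 0.6889, -1.5731) x2=(0.2356, 0.8813, -0.9691) x3=(0.7198, -2.0071, -0.1547)
step 17: x0=(-0.9585, -1.5209, -0.9062) x1=(1.0644, 0.6826, -1.5838) x2=(0.2216, 0.8414, -0.9513) x3=(0.7103, -2.0035, -0.1527)
step 18: x0=(-0.9502, -1.4815, -0.9102) x1=(1.0502, 0.6757, -1.5942) x2=(0.2074, 0.8000, -0.9334) x3=(0.7007, -1.9992, -0.1510)
step 19: x0=(-0.9407, -1.4410, -0.9142) x1=(1.0357, 0.6682, -1.6044) x2=(0.1931, 0.7570, -0.9152) x3=(0.6909, -1.9942, -0.1497)
step 20: x0=(-0.9302, -1.3996, -0.9182) x1=(1.0209, 0.6602, -1.6143) x2=(0.1787, 0.7126, -0.8968) x3=(0.6809, -1.9886, -0.1486)
step 21: x0=(-0.9185, -1.3573, -0.9223) x1=(1.0059, 0.6516, -1.6240) x2=(0.1642, 0.6669, -0.8783) x3=(0.6709, -1.9823, -0.1479)
step 22: x0=(-0.9059, -1.3141, -0.9265) x1=(0.9905, 0.6426, -1.6334) x2=(0.1496, 0.6198, -0.8596) x3=(0.6606, -1.9754, -0.1475)
step 23: x0=(-0.8922, -1.2701, -0.9306) x1=(0.9749, 0.6330, -1.6426) x2=(0.1349, 0.5714, -0.8408) x3=(0.6502, -1.9678, -0.1474)
step 24: x0=(-0.8775, -1.2254, -0.9347) x1=(0.9591, 0.6229, -1.6514) x2=(0.1202, 0.5218, -0.8218) x3=(0.6397, -1.9596, -0.1476)
step 25: x0=(-0.8619, -1.1799, -0.9389) x1=(0.9430, 0.6123, -1.6600) x2=(0.1055, 0.4712, -0.8028) x3=(0.6290, -1.9508, -0.1481)
step 26: x0=(-0.8454, -1.1339, -0.9431) x1=(0.9266, 0.6013, -1.6684) x2=(0.0909, 0.4195, -0.7837) x3=(0.6182, -1.9413, -0.1490)
step 27: x0=(-0.8280, -1.0873, -0.9472) x1=(0.9099, 0.5897, -1.6764) x2=(0.0762, 0.3668, -0.7646) x3=(0.6073, -1.9313, -0.1501)
step 28: x0=(-0.8097, -1.0402, -0.9514) x1=(0.8930, 0.5777, -1.6841) x2=(0.0616, 0.3132, -0.7454) x3=(0.5962, -1.9207, -0.1516)
step 29: x0=(-0.7907, -0.9927, -0.9555) x1=(0.8759, 0.5653, -1.6916) x2=(0.0471, 0.2588, -0.7262) x3=(0.5850, -1.9094, -0.1533)
step 30: x0=(-0.7708, -0.9448, -0.9596) x1=(0.8586, 0.5524, -1.6988) x2=(0.0327, 0.2036, -0.7070) x3=(0.5736, -1.8977, -0.1553)
step 31: x0=(-0.7503, -0.8966, -0.9638) x1=(0.8410, 0.5390, -1.7057) x2=(0.0184, 0.1478, -0.6878) x3=(0.5621, -1.8853, -0.1577)
step 32: x0=(-0.7291, -0.8481, -0.9679) x1=(0.8231, 0.5253, -1.7122) x2=(0.0042, 0.0914, -0.6687) x3=(0.5505, -1.8724, -0.1603)
step 33: x0=(-0.7072, -0.7995, -0.9720) x1=(0.8051, 0.5111, -1.7185) x2=(-0.0097, 0.0344, -0.6496) x3=(0.5388, -1.8590, -0.1632)
step 34: x0=(-0.6847, -0.7507, -0.9761) x1=(0.7868, 0.4965, -1.7245) x2=(-0.0235, -0.0230, -0.6306) x3=(0.5269, -1.8451, -0.1664)
step 35: x0=(-0.6617, -0.7018, -0.9801) x1=(0.7684, 0.4815, -1.7302) x2=(-0.0370, -0.0807, -0.6117) x3=(0.5150, -1.8306, -0.1698)
step 36: x0=(-0.6381, -0.6529, -0.9842) x1=(0.7497, 0.4661, -1.7356) x2=(-0.0503, -0.1388, -0.5928) x3=(0.5029, -1.8157, -0.1736)
step 37: x0=(-0.6141, -0.6040, -0.9883) x1=(0.7309, 0.4503, -1.7407) x2=(-0.0633, -0.1971, -0.5741) x3=(0.4907, -1.8003, -0.1776)
step 38: x0=(-0.5897, -0.5551, -0.9924) x1=(0.7118, 0.4341, -1.7454) x2=(-0.0760, -0.2555, -0.5554) x3=(0.4784, -1.7844, -0.1819)
step 39: x0=(-0.5649, -0.5064, -0.9966) x1=(0.6926, 0.4176, -1.7499) x2=(-0.0884, -0.3141, -0.5368) x3=(0.4660, -1.7681, -0.1864)
step 40: x0=(-0.5398, -0.4577, -1.0008) x1=(0.6732, 0.4008, -1.7541) x2=(-0.1004, -0.3728, -0.5183) x3=(0.4535, -1.7513, -0.1912)

1.8208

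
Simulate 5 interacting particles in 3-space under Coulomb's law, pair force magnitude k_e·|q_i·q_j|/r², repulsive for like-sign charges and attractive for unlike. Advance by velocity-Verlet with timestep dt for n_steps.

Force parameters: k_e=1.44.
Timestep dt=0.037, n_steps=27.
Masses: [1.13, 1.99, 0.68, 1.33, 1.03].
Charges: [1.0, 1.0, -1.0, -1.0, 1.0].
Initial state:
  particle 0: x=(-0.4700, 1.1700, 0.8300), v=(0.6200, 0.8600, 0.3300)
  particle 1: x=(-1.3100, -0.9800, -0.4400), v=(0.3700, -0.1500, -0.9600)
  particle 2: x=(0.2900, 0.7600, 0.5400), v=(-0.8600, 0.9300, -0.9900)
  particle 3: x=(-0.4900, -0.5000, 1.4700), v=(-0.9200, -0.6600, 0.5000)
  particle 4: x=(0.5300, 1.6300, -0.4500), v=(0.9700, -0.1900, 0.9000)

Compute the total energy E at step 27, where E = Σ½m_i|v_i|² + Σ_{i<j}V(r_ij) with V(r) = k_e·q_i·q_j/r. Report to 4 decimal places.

step 0: x0=(-0.4700, 1.1700, 0.8300) x1=(-1.3100, -0.9800, -0.4400) x2=(0.2900, 0.7600, 0.5400) x3=(-0.4900, -0.5000, 1.4700) x4=(0.5300, 1.6300, -0.4500)
step 1: x0=(-0.4463, 1.2011, 0.8423) x1=(-1.2963, -0.9856, -0.4754) x2=(0.2569, 0.7959, 0.5030) x3=(-0.5242, -0.5244, 1.4883) x4=(0.5660, 1.6227, -0.4165)
step 2: x0=(-0.4212, 1.2307, 0.8544) x1=(-1.2825, -0.9912, -0.5107) x2=(0.2214, 0.8350, 0.4655) x3=(-0.5586, -0.5486, 1.5064) x4=(0.6022, 1.6149, -0.3825)
step 3: x0=(-0.3946, 1.2588, 0.8662) x1=(-1.2686, -0.9968, -0.5457) x2=(0.1835, 0.8776, 0.4279) x3=(-0.5932, -0.5727, 1.5242) x4=(0.6384, 1.6063, -0.3481)
step 4: x0=(-0.3665, 1.2853, 0.8774) x1=(-1.2547, -1.0025, -0.5806) x2=(0.1435, 0.9237, 0.3905) x3=(-0.6279, -0.5967, 1.5416) x4=(0.6746, 1.5971, -0.3130)
step 5: x0=(-0.3371, 1.3102, 0.8877) x1=(-1.2408, -1.0082, -0.6153) x2=(0.1017, 0.9735, 0.3540) x3=(-0.6628, -0.6205, 1.5588) x4=(0.7105, 1.5870, -0.2774)
step 6: x0=(-0.3064, 1.3334, 0.8966) x1=(-1.2268, -1.0139, -0.6499) x2=(0.0585, 1.0271, 0.3188) x3=(-0.6977, -0.6442, 1.5757) x4=(0.7460, 1.5762, -0.2413)
step 7: x0=(-0.2747, 1.3551, 0.9038) x1=(-1.2128, -1.0197, -0.6843) x2=(0.0145, 1.0843, 0.2857) x3=(-0.7326, -0.6678, 1.5923) x4=(0.7809, 1.5645, -0.2046)
step 8: x0=(-0.2423, 1.3752, 0.9091) x1=(-1.1987, -1.0254, -0.7185) x2=(-0.0296, 1.1448, 0.2553) x3=(-0.7676, -0.6912, 1.6086) x4=(0.8150, 1.5521, -0.1675)
step 9: x0=(-0.2094, 1.3941, 0.9121) x1=(-1.1847, -1.0312, -0.7526) x2=(-0.0731, 1.2082, 0.2284) x3=(-0.8025, -0.7145, 1.6247) x4=(0.8482, 1.5391, -0.1302)
step 10: x0=(-0.1765, 1.4119, 0.9127) x1=(-1.1707, -1.0370, -0.7866) x2=(-0.1153, 1.2739, 0.2054) x3=(-0.8375, -0.7377, 1.6405) x4=(0.8805, 1.5257, -0.0927)
step 11: x0=(-0.1439, 1.4288, 0.9108) x1=(-1.1567, -1.0428, -0.8204) x2=(-0.1556, 1.3413, 0.1868) x3=(-0.8723, -0.7607, 1.6560) x4=(0.9119, 1.5119, -0.0552)
step 12: x0=(-0.1120, 1.4451, 0.9064) x1=(-1.1427, -1.0486, -0.8540) x2=(-0.1937, 1.4097, 0.1727) x3=(-0.9072, -0.7836, 1.6713) x4=(0.9425, 1.4980, -0.0179)
step 13: x0=(-0.0812, 1.4612, 0.8996) x1=(-1.1287, -1.0544, -0.8876) x2=(-0.2290, 1.4786, 0.1631) x3=(-0.9419, -0.8064, 1.6863) x4=(0.9724, 1.4840, 0.0191)
step 14: x0=(-0.0517, 1.4771, 0.8905) x1=(-1.1148, -1.0602, -0.9210) x2=(-0.2613, 1.5472, 0.1580) x3=(-0.9766, -0.8291, 1.7010) x4=(1.0018, 1.4700, 0.0558)
step 15: x0=(-0.0239, 1.4933, 0.8793) x1=(-1.1009, -1.0661, -0.9544) x2=(-0.2905, 1.6154, 0.1573) x3=(-1.0111, -0.8517, 1.7155) x4=(1.0309, 1.4561, 0.0920)
step 16: x0=(0.0022, 1.5098, 0.8662) x1=(-1.0870, -1.0720, -0.9876) x2=(-0.3165, 1.6825, 0.1605) x3=(-1.0456, -0.8741, 1.7298) x4=(1.0598, 1.4423, 0.1277)
step 17: x0=(0.0262, 1.5269, 0.8515) x1=(-1.0733, -1.0779, -1.0207) x2=(-0.3391, 1.7484, 0.1676) x3=(-1.0799, -0.8964, 1.7438) x4=(1.0886, 1.4287, 0.1629)
step 18: x0=(0.0480, 1.5448, 0.8351) x1=(-1.0595, -1.0838, -1.0538) x2=(-0.3585, 1.8127, 0.1782) x3=(-1.1142, -0.9187, 1.7576) x4=(1.1176, 1.4151, 0.1976)
step 19: x0=(0.0676, 1.5636, 0.8175) x1=(-1.0458, -1.0897, -1.0867) x2=(-0.3744, 1.8753, 0.1921) x3=(-1.1483, -0.9408, 1.7712) x4=(1.1468, 1.4017, 0.2318)
step 20: x0=(0.0848, 1.5834, 0.7985) x1=(-1.0322, -1.0957, -1.1196) x2=(-0.3870, 1.9359, 0.2089) x3=(-1.1823, -0.9629, 1.7845) x4=(1.1765, 1.3883, 0.2655)
step 21: x0=(0.0995, 1.6044, 0.7784) x1=(-1.0187, -1.1017, -1.1524) x2=(-0.3963, 1.9943, 0.2286) x3=(-1.2162, -0.9848, 1.7976) x4=(1.2065, 1.3749, 0.2987)
step 22: x0=(0.1116, 1.6267, 0.7573) x1=(-1.0052, -1.1078, -1.1851) x2=(-0.4021, 2.0505, 0.2508) x3=(-1.2499, -1.0067, 1.8106) x4=(1.2371, 1.3616, 0.3316)
step 23: x0=(0.1212, 1.6505, 0.7352) x1=(-0.9917, -1.1139, -1.2178) x2=(-0.4046, 2.1043, 0.2753) x3=(-1.2836, -1.0285, 1.8233) x4=(1.2683, 1.3482, 0.3641)
step 24: x0=(0.1280, 1.6759, 0.7122) x1=(-0.9784, -1.1200, -1.2504) x2=(-0.4036, 2.1554, 0.3020) x3=(-1.3171, -1.0502, 1.8358) x4=(1.3002, 1.3348, 0.3962)
step 25: x0=(0.1322, 1.7031, 0.6883) x1=(-0.9651, -1.1261, -1.2829) x2=(-0.3991, 2.2036, 0.3307) x3=(-1.3505, -1.0718, 1.8481) x4=(1.3326, 1.3213, 0.4282)
step 26: x0=(0.1337, 1.7322, 0.6636) x1=(-0.9518, -1.1324, -1.3154) x2=(-0.3911, 2.2488, 0.3612) x3=(-1.3838, -1.0934, 1.8603) x4=(1.3657, 1.3077, 0.4600)
step 27: x0=(0.1323, 1.7634, 0.6381) x1=(-0.9387, -1.1386, -1.3478) x2=(-0.3793, 2.2907, 0.3932) x3=(-1.4170, -1.1148, 1.8723) x4=(1.3994, 1.2939, 0.4918)
step 0 velocities: v0=(0.6200, 0.8600, 0.3300) v1=(0.3700, -0.1500, -0.9600) v2=(-0.8600, 0.9300, -0.9900) v3=(-0.9200, -0.6600, 0.5000) v4=(0.9700, -0.1900, 0.9000)
step 0: KE=4.5900, PE=-2.4982, E=2.0919
step 27 velocities: v0=(-0.0744, 0.8737, -0.6980) v1=(0.3549, -0.1693, -0.8756) v2=(0.3686, 1.0834, 0.8860) v3=(-0.8950, -0.5796, 0.3210) v4=(0.9177, -0.3730, 0.8573)
step 27: KE=4.0469, PE=-1.9543, E=2.0926

2.0926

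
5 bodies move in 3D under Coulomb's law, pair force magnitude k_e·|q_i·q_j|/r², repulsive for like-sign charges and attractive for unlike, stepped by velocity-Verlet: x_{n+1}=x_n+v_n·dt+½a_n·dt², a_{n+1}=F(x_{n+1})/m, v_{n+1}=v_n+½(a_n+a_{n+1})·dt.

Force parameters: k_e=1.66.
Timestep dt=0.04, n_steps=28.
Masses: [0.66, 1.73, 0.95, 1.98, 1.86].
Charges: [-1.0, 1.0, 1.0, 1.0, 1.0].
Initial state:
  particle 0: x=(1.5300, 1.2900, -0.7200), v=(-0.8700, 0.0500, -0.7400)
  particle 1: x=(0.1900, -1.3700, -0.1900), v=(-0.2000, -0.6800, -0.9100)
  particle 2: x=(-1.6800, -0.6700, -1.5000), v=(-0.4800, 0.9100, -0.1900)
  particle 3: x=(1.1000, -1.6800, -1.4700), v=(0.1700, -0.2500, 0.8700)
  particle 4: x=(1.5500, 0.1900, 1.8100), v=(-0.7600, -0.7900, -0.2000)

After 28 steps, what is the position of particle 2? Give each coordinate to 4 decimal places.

step 0: x0=(1.5300, 1.2900, -0.7200) x1=(0.1900, -1.3700, -0.1900) x2=(-1.6800, -0.6700, -1.5000) x3=(1.1000, -1.6800, -1.4700) x4=(1.5500, 0.1900, 1.8100)
step 1: x0=(1.4950, 1.2914, -0.7494) x1=(0.1819, -1.3972, -0.2262) x2=(-1.6995, -0.6334, -1.5078) x3=(1.1070, -1.6900, -1.4354) x4=(1.5197, 0.1585, 1.8020)
step 2: x0=(1.4595, 1.2917, -0.7784) x1=(0.1737, -1.4242, -0.2618) x2=(-1.7196, -0.5965, -1.5158) x3=(1.1145, -1.7001, -1.4013) x4=(1.4895, 0.1273, 1.7942)
step 3: x0=(1.4235, 1.2908, -0.8070) x1=(0.1652, -1.4512, -0.2970) x2=(-1.7403, -0.5593, -1.5242) x3=(1.1225, -1.7103, -1.3678) x4=(1.4594, 0.0962, 1.7864)
step 4: x0=(1.3871, 1.2888, -0.8352) x1=(0.1564, -1.4781, -0.3317) x2=(-1.7615, -0.5217, -1.5329) x3=(1.1311, -1.7206, -1.3347) x4=(1.4295, 0.0654, 1.7787)
step 5: x0=(1.3502, 1.2857, -0.8631) x1=(0.1473, -1.5050, -0.3659) x2=(-1.7833, -0.4837, -1.5419) x3=(1.1403, -1.7309, -1.3021) x4=(1.3997, 0.0348, 1.7711)
step 6: x0=(1.3128, 1.2813, -0.8905) x1=(0.1378, -1.5317, -0.3996) x2=(-1.8056, -0.4453, -1.5512) x3=(1.1500, -1.7413, -1.2701) x4=(1.3700, 0.0045, 1.7637)
step 7: x0=(1.2751, 1.2758, -0.9176) x1=(0.1278, -1.5584, -0.4328) x2=(-1.8284, -0.4065, -1.5608) x3=(1.1605, -1.7518, -1.2387) x4=(1.3404, -0.0256, 1.7564)
step 8: x0=(1.2369, 1.2692, -0.9443) x1=(0.1173, -1.5850, -0.4655) x2=(-1.8517, -0.3674, -1.5706) x3=(1.1716, -1.7623, -1.2077) x4=(1.3109, -0.0556, 1.7492)
step 9: x0=(1.1983, 1.2614, -0.9707) x1=(0.1063, -1.6115, -0.4977) x2=(-1.8754, -0.3278, -1.5807) x3=(1.1835, -1.7729, -1.1773) x4=(1.2816, -0.0852, 1.7421)
step 10: x0=(1.1592, 1.2524, -0.9966) x1=(0.0946, -1.6380, -0.5296) x2=(-1.8995, -0.2879, -1.5911) x3=(1.1962, -1.7836, -1.1474) x4=(1.2524, -0.1147, 1.7352)
step 11: x0=(1.1198, 1.2423, -1.0223) x1=(0.0823, -1.6644, -0.5610) x2=(-1.9241, -0.2475, -1.6017) x3=(1.2097, -1.7944, -1.1180) x4=(1.2233, -0.1440, 1.7284)
step 12: x0=(1.0799, 1.2310, -1.0475) x1=(0.0692, -1.6908, -0.5921) x2=(-1.9490, -0.2068, -1.6126) x3=(1.2241, -1.8052, -1.0891) x4=(1.1943, -0.1730, 1.7218)
step 13: x0=(1.0396, 1.2185, -1.0724) x1=(0.0555, -1.7171, -0.6228) x2=(-1.9742, -0.1656, -1.6237) x3=(1.2393, -1.8160, -1.0605) x4=(1.1653, -0.2018, 1.7154)
step 14: x0=(0.9989, 1.2049, -1.0969) x1=(0.0409, -1.7434, -0.6533) x2=(-1.9998, -0.1240, -1.6350) x3=(1.2553, -1.8269, -1.0324) x4=(1.1365, -0.2304, 1.7091)
step 15: x0=(0.9579, 1.1902, -1.1210) x1=(0.0256, -1.7697, -0.6837) x2=(-2.0257, -0.0820, -1.6465) x3=(1.2722, -1.8378, -1.0046) x4=(1.1078, -0.2588, 1.7029)
step 16: x0=(0.9164, 1.1743, -1.1448) x1=(0.0095, -1.7961, -0.7138) x2=(-2.0519, -0.0396, -1.6583) x3=(1.2900, -1.8487, -0.9771) x4=(1.0792, -0.2870, 1.6970)
step 17: x0=(0.8745, 1.1572, -1.1682) x1=(-0.0073, -1.8224, -0.7439) x2=(-2.0784, 0.0032, -1.6702) x3=(1.3086, -1.8596, -0.9499) x4=(1.0506, -0.3149, 1.6912)
step 18: x0=(0.8322, 1.1391, -1.1912) x1=(-0.0249, -1.8487, -0.7740) x2=(-2.1050, 0.0464, -1.6823) x3=(1.3281, -1.8705, -0.9229) x4=(1.0221, -0.3427, 1.6856)
step 19: x0=(0.7896, 1.1198, -1.2138) x1=(-0.0432, -1.8751, -0.8041) x2=(-2.1319, 0.0899, -1.6947) x3=(1.3483, -1.8813, -0.8961) x4=(0.9937, -0.3702, 1.6802)
step 20: x0=(0.7465, 1.0994, -1.2361) x1=(-0.0621, -1.9015, -0.8342) x2=(-2.1590, 0.1339, -1.7072) x3=(1.3692, -1.8922, -0.8695) x4=(0.9654, -0.3976, 1.6750)
step 21: x0=(0.7031, 1.0779, -1.2580) x1=(-0.0818, -1.9280, -0.8644) x2=(-2.1862, 0.1783, -1.7198) x3=(1.3909, -1.9030, -0.8431) x4=(0.9371, -0.4247, 1.6699)
step 22: x0=(0.6593, 1.0553, -1.2796) x1=(-0.1020, -1.9545, -0.8947) x2=(-2.2135, 0.2230, -1.7326) x3=(1.4132, -1.9138, -0.8167) x4=(0.9089, -0.4516, 1.6651)
step 23: x0=(0.6151, 1.0316, -1.3008) x1=(-0.1228, -1.9811, -0.9251) x2=(-2.2410, 0.2681, -1.7456) x3=(1.4362, -1.9246, -0.7905) x4=(0.8808, -0.4783, 1.6604)
step 24: x0=(0.5705, 1.0068, -1.3215) x1=(-0.1441, -2.0077, -0.9557) x2=(-2.2685, 0.3136, -1.7587) x3=(1.4598, -1.9353, -0.7643) x4=(0.8527, -0.5049, 1.6559)
step 25: x0=(0.5255, 0.9810, -1.3420) x1=(-0.1660, -2.0343, -0.9865) x2=(-2.2961, 0.3595, -1.7720) x3=(1.4839, -1.9460, -0.7383) x4=(0.8246, -0.5312, 1.6517)
step 26: x0=(0.4801, 0.9541, -1.3620) x1=(-0.1883, -2.0610, -1.0175) x2=(-2.3238, 0.4056, -1.7854) x3=(1.5086, -1.9566, -0.7123) x4=(0.7965, -0.5573, 1.6476)
step 27: x0=(0.4344, 0.9262, -1.3817) x1=(-0.2110, -2.0878, -1.0487) x2=(-2.3515, 0.4522, -1.7990) x3=(1.5338, -1.9672, -0.6864) x4=(0.7685, -0.5832, 1.6437)
step 28: x0=(0.3882, 0.8973, -1.4010) x1=(-0.2341, -2.1146, -1.0800) x2=(-2.3792, 0.4990, -1.8126) x3=(1.5594, -1.9778, -0.6606) x4=(0.7405, -0.6090, 1.6401)

(-2.3792, 0.4990, -1.8126)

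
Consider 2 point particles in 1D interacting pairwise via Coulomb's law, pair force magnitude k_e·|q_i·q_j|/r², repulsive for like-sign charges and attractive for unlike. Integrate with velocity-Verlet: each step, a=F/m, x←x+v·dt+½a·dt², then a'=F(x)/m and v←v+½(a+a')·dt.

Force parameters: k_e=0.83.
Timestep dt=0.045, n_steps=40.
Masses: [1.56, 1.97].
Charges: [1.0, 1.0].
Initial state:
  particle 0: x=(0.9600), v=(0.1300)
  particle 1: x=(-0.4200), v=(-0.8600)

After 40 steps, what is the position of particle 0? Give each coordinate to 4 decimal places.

step 0: x0=(0.9600) x1=(-0.4200)
step 1: x0=(0.9661) x1=(-0.4589)
step 2: x0=(0.9728) x1=(-0.4983)
step 3: x0=(0.9800) x1=(-0.5380)
step 4: x0=(0.9876) x1=(-0.5781)
step 5: x0=(0.9957) x1=(-0.6186)
step 6: x0=(1.0041) x1=(-0.6594)
step 7: x0=(1.0130) x1=(-0.7004)
step 8: x0=(1.0222) x1=(-0.7418)
step 9: x0=(1.0318) x1=(-0.7835)
step 10: x0=(1.0417) x1=(-0.8254)
step 11: x0=(1.0520) x1=(-0.8676)
step 12: x0=(1.0625) x1=(-0.9100)
step 13: x0=(1.0733) x1=(-0.9526)
step 14: x0=(1.0843) x1=(-0.9954)
step 15: x0=(1.0956) x1=(-1.0384)
step 16: x0=(1.1072) x1=(-1.0816)
step 17: x0=(1.1189) x1=(-1.1250)
step 18: x0=(1.1309) x1=(-1.1685)
step 19: x0=(1.1431) x1=(-1.2123)
step 20: x0=(1.1555) x1=(-1.2561)
step 21: x0=(1.1680) x1=(-1.3001)
step 22: x0=(1.1807) x1=(-1.3443)
step 23: x0=(1.1937) x1=(-1.3886)
step 24: x0=(1.2067) x1=(-1.4330)
step 25: x0=(1.2199) x1=(-1.4775)
step 26: x0=(1.2333) x1=(-1.5222)
step 27: x0=(1.2468) x1=(-1.5670)
step 28: x0=(1.2605) x1=(-1.6118)
step 29: x0=(1.2743) x1=(-1.6568)
step 30: x0=(1.2882) x1=(-1.7019)
step 31: x0=(1.3022) x1=(-1.7471)
step 32: x0=(1.3163) x1=(-1.7923)
step 33: x0=(1.3306) x1=(-1.8377)
step 34: x0=(1.3449) x1=(-1.8831)
step 35: x0=(1.3594) x1=(-1.9286)
step 36: x0=(1.3740) x1=(-1.9742)
step 37: x0=(1.3886) x1=(-2.0199)
step 38: x0=(1.4034) x1=(-2.0657)
step 39: x0=(1.4182) x1=(-2.1115)
step 40: x0=(1.4331) x1=(-2.1574)

(1.4331)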